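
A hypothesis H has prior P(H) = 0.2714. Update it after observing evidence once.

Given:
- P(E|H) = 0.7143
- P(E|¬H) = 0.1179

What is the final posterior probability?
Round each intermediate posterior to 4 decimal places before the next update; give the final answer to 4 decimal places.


Sequential Bayesian updating:

Initial prior: P(H) = 0.2714

Update 1:
  P(E) = 0.7143 × 0.2714 + 0.1179 × 0.7286 = 0.19386102 + 0.08590194 = 0.27976296
  P(H|E) = 0.19386102 / 0.27976296 = 0.6929

Final posterior: 0.6929


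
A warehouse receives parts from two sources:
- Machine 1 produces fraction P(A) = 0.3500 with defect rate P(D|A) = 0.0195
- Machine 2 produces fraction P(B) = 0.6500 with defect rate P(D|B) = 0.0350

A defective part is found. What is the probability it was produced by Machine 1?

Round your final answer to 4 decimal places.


Let A = from Machine 1, D = defective

Given:
- P(A) = 0.3500, P(B) = 0.6500
- P(D|A) = 0.0195, P(D|B) = 0.0350

Step 1: Find P(D)
P(D) = P(D|A)P(A) + P(D|B)P(B)
     = 0.0195 × 0.3500 + 0.0350 × 0.6500
     = 0.00682500 + 0.02275000
     = 0.02957500

Step 2: Apply Bayes' theorem
P(A|D) = P(D|A)P(A) / P(D)
       = 0.00682500 / 0.02957500
       = 0.2308


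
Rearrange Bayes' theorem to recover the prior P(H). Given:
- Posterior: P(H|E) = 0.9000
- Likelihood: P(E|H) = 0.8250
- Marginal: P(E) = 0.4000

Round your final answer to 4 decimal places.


From Bayes' theorem: P(H|E) = P(E|H) × P(H) / P(E)

Rearranging for P(H):
P(H) = P(H|E) × P(E) / P(E|H)
     = 0.9000 × 0.4000 / 0.8250
     = 0.36000000 / 0.8250
     = 0.4364


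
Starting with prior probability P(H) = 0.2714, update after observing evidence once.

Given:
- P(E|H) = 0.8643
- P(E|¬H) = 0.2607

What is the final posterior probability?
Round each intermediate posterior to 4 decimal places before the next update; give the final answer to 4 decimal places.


Sequential Bayesian updating:

Initial prior: P(H) = 0.2714

Update 1:
  P(E) = 0.8643 × 0.2714 + 0.2607 × 0.7286 = 0.23457102 + 0.18994602 = 0.42451704
  P(H|E) = 0.23457102 / 0.42451704 = 0.5526

Final posterior: 0.5526


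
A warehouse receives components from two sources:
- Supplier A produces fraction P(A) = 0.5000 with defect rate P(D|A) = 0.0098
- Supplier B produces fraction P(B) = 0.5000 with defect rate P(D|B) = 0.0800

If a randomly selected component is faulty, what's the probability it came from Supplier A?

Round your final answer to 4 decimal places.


Let A = from Supplier A, D = faulty

Given:
- P(A) = 0.5000, P(B) = 0.5000
- P(D|A) = 0.0098, P(D|B) = 0.0800

Step 1: Find P(D)
P(D) = P(D|A)P(A) + P(D|B)P(B)
     = 0.0098 × 0.5000 + 0.0800 × 0.5000
     = 0.00490000 + 0.04000000
     = 0.04490000

Step 2: Apply Bayes' theorem
P(A|D) = P(D|A)P(A) / P(D)
       = 0.00490000 / 0.04490000
       = 0.1091


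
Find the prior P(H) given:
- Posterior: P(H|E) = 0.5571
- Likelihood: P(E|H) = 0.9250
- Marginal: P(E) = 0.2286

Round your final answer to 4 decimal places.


From Bayes' theorem: P(H|E) = P(E|H) × P(H) / P(E)

Rearranging for P(H):
P(H) = P(H|E) × P(E) / P(E|H)
     = 0.5571 × 0.2286 / 0.9250
     = 0.12735306 / 0.9250
     = 0.1377


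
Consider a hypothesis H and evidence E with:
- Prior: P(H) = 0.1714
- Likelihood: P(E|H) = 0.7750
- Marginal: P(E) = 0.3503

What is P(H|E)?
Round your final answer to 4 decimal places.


Using Bayes' theorem:

P(H|E) = P(E|H) × P(H) / P(E)
       = 0.7750 × 0.1714 / 0.3503
       = 0.13283500 / 0.3503
       = 0.3792

The evidence strengthens our belief in H.
Prior: 0.1714 → Posterior: 0.3792


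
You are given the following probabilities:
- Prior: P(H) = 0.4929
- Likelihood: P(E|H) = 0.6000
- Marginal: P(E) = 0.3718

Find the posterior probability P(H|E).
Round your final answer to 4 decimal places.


Using Bayes' theorem:

P(H|E) = P(E|H) × P(H) / P(E)
       = 0.6000 × 0.4929 / 0.3718
       = 0.29574000 / 0.3718
       = 0.7954

The evidence strengthens our belief in H.
Prior: 0.4929 → Posterior: 0.7954


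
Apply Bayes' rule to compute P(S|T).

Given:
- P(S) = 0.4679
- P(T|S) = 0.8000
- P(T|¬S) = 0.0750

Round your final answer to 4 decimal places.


Bayes' theorem: P(S|T) = P(T|S) × P(S) / P(T)

Step 1: Calculate P(T) using law of total probability
P(T) = P(T|S)P(S) + P(T|¬S)P(¬S)
     = 0.8000 × 0.4679 + 0.0750 × 0.5321
     = 0.37432000 + 0.03990750
     = 0.41422750

Step 2: Apply Bayes' theorem
P(S|T) = P(T|S) × P(S) / P(T)
       = 0.37432000 / 0.41422750
       = 0.9037


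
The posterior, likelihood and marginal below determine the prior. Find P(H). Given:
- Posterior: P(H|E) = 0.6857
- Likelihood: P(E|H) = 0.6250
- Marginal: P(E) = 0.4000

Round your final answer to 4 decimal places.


From Bayes' theorem: P(H|E) = P(E|H) × P(H) / P(E)

Rearranging for P(H):
P(H) = P(H|E) × P(E) / P(E|H)
     = 0.6857 × 0.4000 / 0.6250
     = 0.27428000 / 0.6250
     = 0.4388


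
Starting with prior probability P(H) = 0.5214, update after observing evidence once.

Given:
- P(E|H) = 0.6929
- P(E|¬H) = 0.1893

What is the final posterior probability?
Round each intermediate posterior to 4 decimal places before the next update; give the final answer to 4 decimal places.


Sequential Bayesian updating:

Initial prior: P(H) = 0.5214

Update 1:
  P(E) = 0.6929 × 0.5214 + 0.1893 × 0.4786 = 0.36127806 + 0.09059898 = 0.45187704
  P(H|E) = 0.36127806 / 0.45187704 = 0.7995

Final posterior: 0.7995


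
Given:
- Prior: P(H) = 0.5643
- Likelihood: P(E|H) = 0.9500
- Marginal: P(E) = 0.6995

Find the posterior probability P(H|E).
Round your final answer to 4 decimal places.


Using Bayes' theorem:

P(H|E) = P(E|H) × P(H) / P(E)
       = 0.9500 × 0.5643 / 0.6995
       = 0.53608500 / 0.6995
       = 0.7664

The evidence strengthens our belief in H.
Prior: 0.5643 → Posterior: 0.7664


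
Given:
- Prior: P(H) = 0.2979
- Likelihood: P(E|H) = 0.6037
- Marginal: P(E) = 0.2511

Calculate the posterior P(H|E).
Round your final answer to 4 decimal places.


Using Bayes' theorem:

P(H|E) = P(E|H) × P(H) / P(E)
       = 0.6037 × 0.2979 / 0.2511
       = 0.17984223 / 0.2511
       = 0.7162

The evidence strengthens our belief in H.
Prior: 0.2979 → Posterior: 0.7162


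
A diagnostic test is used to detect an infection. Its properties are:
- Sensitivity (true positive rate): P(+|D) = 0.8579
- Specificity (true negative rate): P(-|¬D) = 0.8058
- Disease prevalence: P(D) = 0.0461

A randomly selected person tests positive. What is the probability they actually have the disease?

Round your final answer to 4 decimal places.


Let D = has disease, + = positive test

Given:
- P(D) = 0.0461 (prevalence)
- P(+|D) = 0.8579 (sensitivity)
- P(-|¬D) = 0.8058 (specificity)
- P(+|¬D) = 0.1942 (false positive rate = 1 - specificity)

Step 1: Find P(+)
P(+) = P(+|D)P(D) + P(+|¬D)P(¬D)
     = 0.8579 × 0.0461 + 0.1942 × 0.9539
     = 0.03954919 + 0.18524738
     = 0.22479657

Step 2: Apply Bayes' theorem for P(D|+)
P(D|+) = P(+|D)P(D) / P(+)
       = 0.03954919 / 0.22479657
       = 0.1759


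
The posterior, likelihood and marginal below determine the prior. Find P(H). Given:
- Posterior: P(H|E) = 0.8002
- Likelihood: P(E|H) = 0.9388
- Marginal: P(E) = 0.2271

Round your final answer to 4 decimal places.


From Bayes' theorem: P(H|E) = P(E|H) × P(H) / P(E)

Rearranging for P(H):
P(H) = P(H|E) × P(E) / P(E|H)
     = 0.8002 × 0.2271 / 0.9388
     = 0.18172542 / 0.9388
     = 0.1936


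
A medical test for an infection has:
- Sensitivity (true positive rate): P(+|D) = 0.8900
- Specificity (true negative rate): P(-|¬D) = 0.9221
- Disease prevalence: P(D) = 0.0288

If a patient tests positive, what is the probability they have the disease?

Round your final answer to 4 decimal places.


Let D = has disease, + = positive test

Given:
- P(D) = 0.0288 (prevalence)
- P(+|D) = 0.8900 (sensitivity)
- P(-|¬D) = 0.9221 (specificity)
- P(+|¬D) = 0.0779 (false positive rate = 1 - specificity)

Step 1: Find P(+)
P(+) = P(+|D)P(D) + P(+|¬D)P(¬D)
     = 0.8900 × 0.0288 + 0.0779 × 0.9712
     = 0.02563200 + 0.07565648
     = 0.10128848

Step 2: Apply Bayes' theorem for P(D|+)
P(D|+) = P(+|D)P(D) / P(+)
       = 0.02563200 / 0.10128848
       = 0.2531


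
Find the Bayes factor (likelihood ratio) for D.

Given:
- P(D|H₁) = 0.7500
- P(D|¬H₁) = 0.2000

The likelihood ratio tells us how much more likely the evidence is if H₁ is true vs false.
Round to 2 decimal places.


Likelihood Ratio (LR) = P(D|H₁) / P(D|¬H₁)

LR = 0.7500 / 0.2000
   = 3.75

The evidence is 3.75 times more likely if H₁ is true than if H₁ is false.
LR > 1, so observing D raises the odds in favor of H₁.


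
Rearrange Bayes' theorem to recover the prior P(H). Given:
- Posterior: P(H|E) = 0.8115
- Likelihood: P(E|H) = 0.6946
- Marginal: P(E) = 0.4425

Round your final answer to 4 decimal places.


From Bayes' theorem: P(H|E) = P(E|H) × P(H) / P(E)

Rearranging for P(H):
P(H) = P(H|E) × P(E) / P(E|H)
     = 0.8115 × 0.4425 / 0.6946
     = 0.35908875 / 0.6946
     = 0.5170


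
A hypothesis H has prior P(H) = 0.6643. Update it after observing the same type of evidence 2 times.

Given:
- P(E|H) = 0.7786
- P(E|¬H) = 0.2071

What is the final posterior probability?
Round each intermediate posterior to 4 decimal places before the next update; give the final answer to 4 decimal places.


Sequential Bayesian updating:

Initial prior: P(H) = 0.6643

Update 1:
  P(E) = 0.7786 × 0.6643 + 0.2071 × 0.3357 = 0.51722398 + 0.06952347 = 0.58674745
  P(H|E) = 0.51722398 / 0.58674745 = 0.8815

Update 2:
  P(E) = 0.7786 × 0.8815 + 0.2071 × 0.1185 = 0.68633590 + 0.02454135 = 0.71087725
  P(H|E) = 0.68633590 / 0.71087725 = 0.9655

Final posterior: 0.9655


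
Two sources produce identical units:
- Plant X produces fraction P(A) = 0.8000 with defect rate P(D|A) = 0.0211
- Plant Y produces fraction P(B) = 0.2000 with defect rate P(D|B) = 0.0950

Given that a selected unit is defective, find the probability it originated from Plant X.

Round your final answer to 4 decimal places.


Let A = from Plant X, D = defective

Given:
- P(A) = 0.8000, P(B) = 0.2000
- P(D|A) = 0.0211, P(D|B) = 0.0950

Step 1: Find P(D)
P(D) = P(D|A)P(A) + P(D|B)P(B)
     = 0.0211 × 0.8000 + 0.0950 × 0.2000
     = 0.01688000 + 0.01900000
     = 0.03588000

Step 2: Apply Bayes' theorem
P(A|D) = P(D|A)P(A) / P(D)
       = 0.01688000 / 0.03588000
       = 0.4705


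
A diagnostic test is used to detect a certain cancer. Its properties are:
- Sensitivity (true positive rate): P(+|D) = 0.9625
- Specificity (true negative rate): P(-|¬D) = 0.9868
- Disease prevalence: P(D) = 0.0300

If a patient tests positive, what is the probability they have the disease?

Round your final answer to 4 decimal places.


Let D = has disease, + = positive test

Given:
- P(D) = 0.0300 (prevalence)
- P(+|D) = 0.9625 (sensitivity)
- P(-|¬D) = 0.9868 (specificity)
- P(+|¬D) = 0.0132 (false positive rate = 1 - specificity)

Step 1: Find P(+)
P(+) = P(+|D)P(D) + P(+|¬D)P(¬D)
     = 0.9625 × 0.0300 + 0.0132 × 0.9700
     = 0.02887500 + 0.01280400
     = 0.04167900

Step 2: Apply Bayes' theorem for P(D|+)
P(D|+) = P(+|D)P(D) / P(+)
       = 0.02887500 / 0.04167900
       = 0.6928


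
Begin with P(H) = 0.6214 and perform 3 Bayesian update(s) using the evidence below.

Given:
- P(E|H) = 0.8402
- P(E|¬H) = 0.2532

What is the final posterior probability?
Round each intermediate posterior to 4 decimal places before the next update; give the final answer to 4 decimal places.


Sequential Bayesian updating:

Initial prior: P(H) = 0.6214

Update 1:
  P(E) = 0.8402 × 0.6214 + 0.2532 × 0.3786 = 0.52210028 + 0.09586152 = 0.61796180
  P(H|E) = 0.52210028 / 0.61796180 = 0.8449

Update 2:
  P(E) = 0.8402 × 0.8449 + 0.2532 × 0.1551 = 0.70988498 + 0.03927132 = 0.74915630
  P(H|E) = 0.70988498 / 0.74915630 = 0.9476

Update 3:
  P(E) = 0.8402 × 0.9476 + 0.2532 × 0.0524 = 0.79617352 + 0.01326768 = 0.80944120
  P(H|E) = 0.79617352 / 0.80944120 = 0.9836

Final posterior: 0.9836


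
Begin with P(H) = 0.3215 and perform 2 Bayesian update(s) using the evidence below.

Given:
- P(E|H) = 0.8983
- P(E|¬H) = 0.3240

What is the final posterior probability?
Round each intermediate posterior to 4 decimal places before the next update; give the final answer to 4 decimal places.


Sequential Bayesian updating:

Initial prior: P(H) = 0.3215

Update 1:
  P(E) = 0.8983 × 0.3215 + 0.3240 × 0.6785 = 0.28880345 + 0.21983400 = 0.50863745
  P(H|E) = 0.28880345 / 0.50863745 = 0.5678

Update 2:
  P(E) = 0.8983 × 0.5678 + 0.3240 × 0.4322 = 0.51005474 + 0.14003280 = 0.65008754
  P(H|E) = 0.51005474 / 0.65008754 = 0.7846

Final posterior: 0.7846


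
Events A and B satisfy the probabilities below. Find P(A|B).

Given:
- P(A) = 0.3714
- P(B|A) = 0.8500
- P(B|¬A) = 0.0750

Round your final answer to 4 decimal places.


Bayes' theorem: P(A|B) = P(B|A) × P(A) / P(B)

Step 1: Calculate P(B) using law of total probability
P(B) = P(B|A)P(A) + P(B|¬A)P(¬A)
     = 0.8500 × 0.3714 + 0.0750 × 0.6286
     = 0.31569000 + 0.04714500
     = 0.36283500

Step 2: Apply Bayes' theorem
P(A|B) = P(B|A) × P(A) / P(B)
       = 0.31569000 / 0.36283500
       = 0.8701


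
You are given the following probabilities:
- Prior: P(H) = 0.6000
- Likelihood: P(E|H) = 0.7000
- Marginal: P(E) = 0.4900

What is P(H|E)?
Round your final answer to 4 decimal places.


Using Bayes' theorem:

P(H|E) = P(E|H) × P(H) / P(E)
       = 0.7000 × 0.6000 / 0.4900
       = 0.42000000 / 0.4900
       = 0.8571

The evidence strengthens our belief in H.
Prior: 0.6000 → Posterior: 0.8571


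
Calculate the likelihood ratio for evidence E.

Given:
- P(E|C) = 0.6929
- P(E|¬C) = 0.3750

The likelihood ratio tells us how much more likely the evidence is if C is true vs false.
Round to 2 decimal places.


Likelihood Ratio (LR) = P(E|C) / P(E|¬C)

LR = 0.6929 / 0.3750
   = 1.85

The evidence is 1.85 times more likely if C is true than if C is false.
LR > 1, so observing E raises the odds in favor of C.


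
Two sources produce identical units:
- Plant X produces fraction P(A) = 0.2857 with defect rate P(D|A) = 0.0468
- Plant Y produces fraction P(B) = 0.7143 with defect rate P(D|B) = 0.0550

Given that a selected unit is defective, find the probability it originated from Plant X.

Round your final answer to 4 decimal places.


Let A = from Plant X, D = defective

Given:
- P(A) = 0.2857, P(B) = 0.7143
- P(D|A) = 0.0468, P(D|B) = 0.0550

Step 1: Find P(D)
P(D) = P(D|A)P(A) + P(D|B)P(B)
     = 0.0468 × 0.2857 + 0.0550 × 0.7143
     = 0.01337076 + 0.03928650
     = 0.05265726

Step 2: Apply Bayes' theorem
P(A|D) = P(D|A)P(A) / P(D)
       = 0.01337076 / 0.05265726
       = 0.2539


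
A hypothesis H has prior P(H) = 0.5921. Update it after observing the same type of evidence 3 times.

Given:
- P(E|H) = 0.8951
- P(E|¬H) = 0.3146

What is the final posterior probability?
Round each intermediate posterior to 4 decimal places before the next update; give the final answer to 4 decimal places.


Sequential Bayesian updating:

Initial prior: P(H) = 0.5921

Update 1:
  P(E) = 0.8951 × 0.5921 + 0.3146 × 0.4079 = 0.52998871 + 0.12832534 = 0.65831405
  P(H|E) = 0.52998871 / 0.65831405 = 0.8051

Update 2:
  P(E) = 0.8951 × 0.8051 + 0.3146 × 0.1949 = 0.72064501 + 0.06131554 = 0.78196055
  P(H|E) = 0.72064501 / 0.78196055 = 0.9216

Update 3:
  P(E) = 0.8951 × 0.9216 + 0.3146 × 0.0784 = 0.82492416 + 0.02466464 = 0.84958880
  P(H|E) = 0.82492416 / 0.84958880 = 0.9710

Final posterior: 0.9710


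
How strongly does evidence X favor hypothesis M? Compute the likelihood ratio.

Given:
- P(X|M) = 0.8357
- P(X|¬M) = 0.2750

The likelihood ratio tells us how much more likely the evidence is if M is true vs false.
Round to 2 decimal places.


Likelihood Ratio (LR) = P(X|M) / P(X|¬M)

LR = 0.8357 / 0.2750
   = 3.04

The evidence is 3.04 times more likely if M is true than if M is false.
Since LR > 1, the evidence supports M over ¬M.


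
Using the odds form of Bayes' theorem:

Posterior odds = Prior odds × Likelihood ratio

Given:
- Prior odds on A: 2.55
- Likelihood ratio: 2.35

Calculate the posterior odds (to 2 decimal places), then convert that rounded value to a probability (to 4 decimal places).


Step 1: Calculate posterior odds
Posterior odds = Prior odds × LR
               = 2.55 × 2.35
               = 5.99

Step 2: Convert to probability
P(A|E) = Posterior odds / (1 + Posterior odds)
       = 5.99 / (1 + 5.99)
       = 5.99 / 6.99
       = 0.8569

The evidence increased P(A) from 0.7183 to 0.8569.


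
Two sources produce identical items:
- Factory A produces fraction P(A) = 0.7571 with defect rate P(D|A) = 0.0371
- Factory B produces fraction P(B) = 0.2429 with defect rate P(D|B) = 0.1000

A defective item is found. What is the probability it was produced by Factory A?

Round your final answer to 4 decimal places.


Let A = from Factory A, D = defective

Given:
- P(A) = 0.7571, P(B) = 0.2429
- P(D|A) = 0.0371, P(D|B) = 0.1000

Step 1: Find P(D)
P(D) = P(D|A)P(A) + P(D|B)P(B)
     = 0.0371 × 0.7571 + 0.1000 × 0.2429
     = 0.02808841 + 0.02429000
     = 0.05237841

Step 2: Apply Bayes' theorem
P(A|D) = P(D|A)P(A) / P(D)
       = 0.02808841 / 0.05237841
       = 0.5363


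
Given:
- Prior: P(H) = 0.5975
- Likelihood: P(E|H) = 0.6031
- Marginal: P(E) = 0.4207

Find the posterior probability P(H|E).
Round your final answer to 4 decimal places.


Using Bayes' theorem:

P(H|E) = P(E|H) × P(H) / P(E)
       = 0.6031 × 0.5975 / 0.4207
       = 0.36035225 / 0.4207
       = 0.8566

The evidence strengthens our belief in H.
Prior: 0.5975 → Posterior: 0.8566


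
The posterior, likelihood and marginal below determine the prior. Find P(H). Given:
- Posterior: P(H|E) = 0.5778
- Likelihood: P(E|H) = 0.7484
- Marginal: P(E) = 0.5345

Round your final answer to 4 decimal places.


From Bayes' theorem: P(H|E) = P(E|H) × P(H) / P(E)

Rearranging for P(H):
P(H) = P(H|E) × P(E) / P(E|H)
     = 0.5778 × 0.5345 / 0.7484
     = 0.30883410 / 0.7484
     = 0.4127


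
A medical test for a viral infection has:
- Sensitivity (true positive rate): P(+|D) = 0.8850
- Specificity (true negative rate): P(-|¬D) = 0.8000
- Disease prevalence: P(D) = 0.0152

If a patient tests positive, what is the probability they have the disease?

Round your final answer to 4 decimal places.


Let D = has disease, + = positive test

Given:
- P(D) = 0.0152 (prevalence)
- P(+|D) = 0.8850 (sensitivity)
- P(-|¬D) = 0.8000 (specificity)
- P(+|¬D) = 0.2000 (false positive rate = 1 - specificity)

Step 1: Find P(+)
P(+) = P(+|D)P(D) + P(+|¬D)P(¬D)
     = 0.8850 × 0.0152 + 0.2000 × 0.9848
     = 0.01345200 + 0.19696000
     = 0.21041200

Step 2: Apply Bayes' theorem for P(D|+)
P(D|+) = P(+|D)P(D) / P(+)
       = 0.01345200 / 0.21041200
       = 0.0639


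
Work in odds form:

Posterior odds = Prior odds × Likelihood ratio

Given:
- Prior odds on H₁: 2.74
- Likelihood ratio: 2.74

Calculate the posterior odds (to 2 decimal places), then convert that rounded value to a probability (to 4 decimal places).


Step 1: Calculate posterior odds
Posterior odds = Prior odds × LR
               = 2.74 × 2.74
               = 7.51

Step 2: Convert to probability
P(H₁|E) = Posterior odds / (1 + Posterior odds)
       = 7.51 / (1 + 7.51)
       = 7.51 / 8.51
       = 0.8825

The evidence increased P(H₁) from 0.7326 to 0.8825.


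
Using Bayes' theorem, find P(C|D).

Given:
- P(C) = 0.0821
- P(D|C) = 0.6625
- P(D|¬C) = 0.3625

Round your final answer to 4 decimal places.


Bayes' theorem: P(C|D) = P(D|C) × P(C) / P(D)

Step 1: Calculate P(D) using law of total probability
P(D) = P(D|C)P(C) + P(D|¬C)P(¬C)
     = 0.6625 × 0.0821 + 0.3625 × 0.9179
     = 0.05439125 + 0.33273875
     = 0.38713000

Step 2: Apply Bayes' theorem
P(C|D) = P(D|C) × P(C) / P(D)
       = 0.05439125 / 0.38713000
       = 0.1405


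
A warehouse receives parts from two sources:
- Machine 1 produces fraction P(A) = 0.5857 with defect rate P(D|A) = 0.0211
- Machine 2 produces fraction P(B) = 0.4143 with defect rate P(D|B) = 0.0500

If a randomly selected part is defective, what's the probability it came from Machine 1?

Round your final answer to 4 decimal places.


Let A = from Machine 1, D = defective

Given:
- P(A) = 0.5857, P(B) = 0.4143
- P(D|A) = 0.0211, P(D|B) = 0.0500

Step 1: Find P(D)
P(D) = P(D|A)P(A) + P(D|B)P(B)
     = 0.0211 × 0.5857 + 0.0500 × 0.4143
     = 0.01235827 + 0.02071500
     = 0.03307327

Step 2: Apply Bayes' theorem
P(A|D) = P(D|A)P(A) / P(D)
       = 0.01235827 / 0.03307327
       = 0.3737


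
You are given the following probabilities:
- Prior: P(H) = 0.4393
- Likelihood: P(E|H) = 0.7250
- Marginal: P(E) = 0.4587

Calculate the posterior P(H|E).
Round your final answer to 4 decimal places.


Using Bayes' theorem:

P(H|E) = P(E|H) × P(H) / P(E)
       = 0.7250 × 0.4393 / 0.4587
       = 0.31849250 / 0.4587
       = 0.6943

The evidence strengthens our belief in H.
Prior: 0.4393 → Posterior: 0.6943


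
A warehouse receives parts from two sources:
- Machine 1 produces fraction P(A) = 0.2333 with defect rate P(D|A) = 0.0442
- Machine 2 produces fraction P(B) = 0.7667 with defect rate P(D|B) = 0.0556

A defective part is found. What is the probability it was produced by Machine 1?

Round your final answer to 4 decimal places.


Let A = from Machine 1, D = defective

Given:
- P(A) = 0.2333, P(B) = 0.7667
- P(D|A) = 0.0442, P(D|B) = 0.0556

Step 1: Find P(D)
P(D) = P(D|A)P(A) + P(D|B)P(B)
     = 0.0442 × 0.2333 + 0.0556 × 0.7667
     = 0.01031186 + 0.04262852
     = 0.05294038

Step 2: Apply Bayes' theorem
P(A|D) = P(D|A)P(A) / P(D)
       = 0.01031186 / 0.05294038
       = 0.1948


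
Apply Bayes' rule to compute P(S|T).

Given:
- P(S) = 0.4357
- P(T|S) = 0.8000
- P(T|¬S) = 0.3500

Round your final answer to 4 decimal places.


Bayes' theorem: P(S|T) = P(T|S) × P(S) / P(T)

Step 1: Calculate P(T) using law of total probability
P(T) = P(T|S)P(S) + P(T|¬S)P(¬S)
     = 0.8000 × 0.4357 + 0.3500 × 0.5643
     = 0.34856000 + 0.19750500
     = 0.54606500

Step 2: Apply Bayes' theorem
P(S|T) = P(T|S) × P(S) / P(T)
       = 0.34856000 / 0.54606500
       = 0.6383


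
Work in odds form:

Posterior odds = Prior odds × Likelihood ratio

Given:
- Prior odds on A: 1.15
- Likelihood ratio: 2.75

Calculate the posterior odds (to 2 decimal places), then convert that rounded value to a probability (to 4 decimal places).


Step 1: Calculate posterior odds
Posterior odds = Prior odds × LR
               = 1.15 × 2.75
               = 3.16

Step 2: Convert to probability
P(A|E) = Posterior odds / (1 + Posterior odds)
       = 3.16 / (1 + 3.16)
       = 3.16 / 4.16
       = 0.7596

The evidence increased P(A) from 0.5349 to 0.7596.


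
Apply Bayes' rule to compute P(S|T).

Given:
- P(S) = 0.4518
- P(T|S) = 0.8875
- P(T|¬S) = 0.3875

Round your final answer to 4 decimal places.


Bayes' theorem: P(S|T) = P(T|S) × P(S) / P(T)

Step 1: Calculate P(T) using law of total probability
P(T) = P(T|S)P(S) + P(T|¬S)P(¬S)
     = 0.8875 × 0.4518 + 0.3875 × 0.5482
     = 0.40097250 + 0.21242750
     = 0.61340000

Step 2: Apply Bayes' theorem
P(S|T) = P(T|S) × P(S) / P(T)
       = 0.40097250 / 0.61340000
       = 0.6537


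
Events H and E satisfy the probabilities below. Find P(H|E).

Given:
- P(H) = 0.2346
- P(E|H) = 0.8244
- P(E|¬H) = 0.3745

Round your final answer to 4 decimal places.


Bayes' theorem: P(H|E) = P(E|H) × P(H) / P(E)

Step 1: Calculate P(E) using law of total probability
P(E) = P(E|H)P(H) + P(E|¬H)P(¬H)
     = 0.8244 × 0.2346 + 0.3745 × 0.7654
     = 0.19340424 + 0.28664230
     = 0.48004654

Step 2: Apply Bayes' theorem
P(H|E) = P(E|H) × P(H) / P(E)
       = 0.19340424 / 0.48004654
       = 0.4029


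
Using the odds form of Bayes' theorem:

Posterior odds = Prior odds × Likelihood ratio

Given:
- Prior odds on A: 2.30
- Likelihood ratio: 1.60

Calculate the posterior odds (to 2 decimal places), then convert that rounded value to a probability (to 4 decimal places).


Step 1: Calculate posterior odds
Posterior odds = Prior odds × LR
               = 2.30 × 1.60
               = 3.68

Step 2: Convert to probability
P(A|E) = Posterior odds / (1 + Posterior odds)
       = 3.68 / (1 + 3.68)
       = 3.68 / 4.68
       = 0.7863

The evidence increased P(A) from 0.6970 to 0.7863.


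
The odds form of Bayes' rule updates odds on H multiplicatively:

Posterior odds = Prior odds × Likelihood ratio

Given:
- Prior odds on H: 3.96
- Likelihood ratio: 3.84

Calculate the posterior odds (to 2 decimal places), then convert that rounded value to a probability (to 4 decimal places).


Step 1: Calculate posterior odds
Posterior odds = Prior odds × LR
               = 3.96 × 3.84
               = 15.21

Step 2: Convert to probability
P(H|E) = Posterior odds / (1 + Posterior odds)
       = 15.21 / (1 + 15.21)
       = 15.21 / 16.21
       = 0.9383

The evidence increased P(H) from 0.7984 to 0.9383.


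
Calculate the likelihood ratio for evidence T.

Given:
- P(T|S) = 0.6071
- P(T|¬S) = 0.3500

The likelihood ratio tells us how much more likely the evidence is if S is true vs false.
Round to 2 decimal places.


Likelihood Ratio (LR) = P(T|S) / P(T|¬S)

LR = 0.6071 / 0.3500
   = 1.73

The evidence is 1.73 times more likely if S is true than if S is false.
Since LR > 1, the evidence supports S over ¬S.


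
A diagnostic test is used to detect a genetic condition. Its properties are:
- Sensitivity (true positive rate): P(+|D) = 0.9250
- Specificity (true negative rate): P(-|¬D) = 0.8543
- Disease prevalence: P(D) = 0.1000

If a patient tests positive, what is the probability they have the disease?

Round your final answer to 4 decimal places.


Let D = has disease, + = positive test

Given:
- P(D) = 0.1000 (prevalence)
- P(+|D) = 0.9250 (sensitivity)
- P(-|¬D) = 0.8543 (specificity)
- P(+|¬D) = 0.1457 (false positive rate = 1 - specificity)

Step 1: Find P(+)
P(+) = P(+|D)P(D) + P(+|¬D)P(¬D)
     = 0.9250 × 0.1000 + 0.1457 × 0.9000
     = 0.09250000 + 0.13113000
     = 0.22363000

Step 2: Apply Bayes' theorem for P(D|+)
P(D|+) = P(+|D)P(D) / P(+)
       = 0.09250000 / 0.22363000
       = 0.4136


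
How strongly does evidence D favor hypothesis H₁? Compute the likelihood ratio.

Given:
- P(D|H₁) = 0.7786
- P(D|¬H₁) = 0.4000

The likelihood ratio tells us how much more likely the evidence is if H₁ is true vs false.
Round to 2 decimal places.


Likelihood Ratio (LR) = P(D|H₁) / P(D|¬H₁)

LR = 0.7786 / 0.4000
   = 1.95

The evidence is 1.95 times more likely if H₁ is true than if H₁ is false.
LR > 1, so observing D raises the odds in favor of H₁.


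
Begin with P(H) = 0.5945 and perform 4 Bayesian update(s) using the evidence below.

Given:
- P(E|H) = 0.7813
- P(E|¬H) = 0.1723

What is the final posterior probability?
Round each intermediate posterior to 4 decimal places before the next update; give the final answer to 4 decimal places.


Sequential Bayesian updating:

Initial prior: P(H) = 0.5945

Update 1:
  P(E) = 0.7813 × 0.5945 + 0.1723 × 0.4055 = 0.46448285 + 0.06986765 = 0.53435050
  P(H|E) = 0.46448285 / 0.53435050 = 0.8692

Update 2:
  P(E) = 0.7813 × 0.8692 + 0.1723 × 0.1308 = 0.67910596 + 0.02253684 = 0.70164280
  P(H|E) = 0.67910596 / 0.70164280 = 0.9679

Update 3:
  P(E) = 0.7813 × 0.9679 + 0.1723 × 0.0321 = 0.75622027 + 0.00553083 = 0.76175110
  P(H|E) = 0.75622027 / 0.76175110 = 0.9927

Update 4:
  P(E) = 0.7813 × 0.9927 + 0.1723 × 0.0073 = 0.77559651 + 0.00125779 = 0.77685430
  P(H|E) = 0.77559651 / 0.77685430 = 0.9984

Final posterior: 0.9984


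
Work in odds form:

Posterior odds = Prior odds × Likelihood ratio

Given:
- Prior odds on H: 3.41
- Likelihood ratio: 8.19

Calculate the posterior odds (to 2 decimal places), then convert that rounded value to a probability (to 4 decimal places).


Step 1: Calculate posterior odds
Posterior odds = Prior odds × LR
               = 3.41 × 8.19
               = 27.93

Step 2: Convert to probability
P(H|E) = Posterior odds / (1 + Posterior odds)
       = 27.93 / (1 + 27.93)
       = 27.93 / 28.93
       = 0.9654

The evidence increased P(H) from 0.7732 to 0.9654.


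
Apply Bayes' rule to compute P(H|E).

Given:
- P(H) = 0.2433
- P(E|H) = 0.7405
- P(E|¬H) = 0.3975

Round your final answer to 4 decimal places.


Bayes' theorem: P(H|E) = P(E|H) × P(H) / P(E)

Step 1: Calculate P(E) using law of total probability
P(E) = P(E|H)P(H) + P(E|¬H)P(¬H)
     = 0.7405 × 0.2433 + 0.3975 × 0.7567
     = 0.18016365 + 0.30078825
     = 0.48095190

Step 2: Apply Bayes' theorem
P(H|E) = P(E|H) × P(H) / P(E)
       = 0.18016365 / 0.48095190
       = 0.3746


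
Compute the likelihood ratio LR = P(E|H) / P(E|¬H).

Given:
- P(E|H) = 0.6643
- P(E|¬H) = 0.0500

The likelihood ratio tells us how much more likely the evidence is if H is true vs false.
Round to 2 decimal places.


Likelihood Ratio (LR) = P(E|H) / P(E|¬H)

LR = 0.6643 / 0.0500
   = 13.29

The evidence is 13.29 times more likely if H is true than if H is false.
Since LR > 1, the evidence supports H over ¬H.


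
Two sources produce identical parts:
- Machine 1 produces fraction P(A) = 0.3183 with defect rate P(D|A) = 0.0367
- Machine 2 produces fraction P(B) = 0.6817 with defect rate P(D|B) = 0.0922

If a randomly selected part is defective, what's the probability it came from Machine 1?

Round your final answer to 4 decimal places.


Let A = from Machine 1, D = defective

Given:
- P(A) = 0.3183, P(B) = 0.6817
- P(D|A) = 0.0367, P(D|B) = 0.0922

Step 1: Find P(D)
P(D) = P(D|A)P(A) + P(D|B)P(B)
     = 0.0367 × 0.3183 + 0.0922 × 0.6817
     = 0.01168161 + 0.06285274
     = 0.07453435

Step 2: Apply Bayes' theorem
P(A|D) = P(D|A)P(A) / P(D)
       = 0.01168161 / 0.07453435
       = 0.1567


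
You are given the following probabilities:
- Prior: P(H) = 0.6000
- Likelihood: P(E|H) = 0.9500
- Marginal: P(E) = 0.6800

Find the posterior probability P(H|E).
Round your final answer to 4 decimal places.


Using Bayes' theorem:

P(H|E) = P(E|H) × P(H) / P(E)
       = 0.9500 × 0.6000 / 0.6800
       = 0.57000000 / 0.6800
       = 0.8382

The evidence strengthens our belief in H.
Prior: 0.6000 → Posterior: 0.8382


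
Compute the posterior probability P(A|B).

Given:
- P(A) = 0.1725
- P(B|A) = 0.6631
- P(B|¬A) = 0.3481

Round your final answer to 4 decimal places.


Bayes' theorem: P(A|B) = P(B|A) × P(A) / P(B)

Step 1: Calculate P(B) using law of total probability
P(B) = P(B|A)P(A) + P(B|¬A)P(¬A)
     = 0.6631 × 0.1725 + 0.3481 × 0.8275
     = 0.11438475 + 0.28805275
     = 0.40243750

Step 2: Apply Bayes' theorem
P(A|B) = P(B|A) × P(A) / P(B)
       = 0.11438475 / 0.40243750
       = 0.2842


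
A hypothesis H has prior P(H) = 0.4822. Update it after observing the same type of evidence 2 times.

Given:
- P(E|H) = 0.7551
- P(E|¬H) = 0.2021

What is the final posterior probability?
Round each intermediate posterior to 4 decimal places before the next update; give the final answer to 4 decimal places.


Sequential Bayesian updating:

Initial prior: P(H) = 0.4822

Update 1:
  P(E) = 0.7551 × 0.4822 + 0.2021 × 0.5178 = 0.36410922 + 0.10464738 = 0.46875660
  P(H|E) = 0.36410922 / 0.46875660 = 0.7768

Update 2:
  P(E) = 0.7551 × 0.7768 + 0.2021 × 0.2232 = 0.58656168 + 0.04510872 = 0.63167040
  P(H|E) = 0.58656168 / 0.63167040 = 0.9286

Final posterior: 0.9286


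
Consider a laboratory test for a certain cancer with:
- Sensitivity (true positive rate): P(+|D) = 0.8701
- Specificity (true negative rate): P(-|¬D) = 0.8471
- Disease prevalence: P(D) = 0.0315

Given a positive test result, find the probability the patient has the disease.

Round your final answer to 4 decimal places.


Let D = has disease, + = positive test

Given:
- P(D) = 0.0315 (prevalence)
- P(+|D) = 0.8701 (sensitivity)
- P(-|¬D) = 0.8471 (specificity)
- P(+|¬D) = 0.1529 (false positive rate = 1 - specificity)

Step 1: Find P(+)
P(+) = P(+|D)P(D) + P(+|¬D)P(¬D)
     = 0.8701 × 0.0315 + 0.1529 × 0.9685
     = 0.02740815 + 0.14808365
     = 0.17549180

Step 2: Apply Bayes' theorem for P(D|+)
P(D|+) = P(+|D)P(D) / P(+)
       = 0.02740815 / 0.17549180
       = 0.1562


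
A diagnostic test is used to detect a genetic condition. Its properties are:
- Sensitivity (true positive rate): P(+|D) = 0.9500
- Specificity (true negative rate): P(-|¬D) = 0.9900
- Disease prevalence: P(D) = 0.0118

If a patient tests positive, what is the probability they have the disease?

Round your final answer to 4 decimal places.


Let D = has disease, + = positive test

Given:
- P(D) = 0.0118 (prevalence)
- P(+|D) = 0.9500 (sensitivity)
- P(-|¬D) = 0.9900 (specificity)
- P(+|¬D) = 0.0100 (false positive rate = 1 - specificity)

Step 1: Find P(+)
P(+) = P(+|D)P(D) + P(+|¬D)P(¬D)
     = 0.9500 × 0.0118 + 0.0100 × 0.9882
     = 0.01121000 + 0.00988200
     = 0.02109200

Step 2: Apply Bayes' theorem for P(D|+)
P(D|+) = P(+|D)P(D) / P(+)
       = 0.01121000 / 0.02109200
       = 0.5315


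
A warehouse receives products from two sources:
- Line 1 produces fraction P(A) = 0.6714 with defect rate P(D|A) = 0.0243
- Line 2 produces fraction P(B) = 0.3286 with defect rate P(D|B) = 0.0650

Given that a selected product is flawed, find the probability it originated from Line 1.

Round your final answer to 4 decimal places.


Let A = from Line 1, D = flawed

Given:
- P(A) = 0.6714, P(B) = 0.3286
- P(D|A) = 0.0243, P(D|B) = 0.0650

Step 1: Find P(D)
P(D) = P(D|A)P(A) + P(D|B)P(B)
     = 0.0243 × 0.6714 + 0.0650 × 0.3286
     = 0.01631502 + 0.02135900
     = 0.03767402

Step 2: Apply Bayes' theorem
P(A|D) = P(D|A)P(A) / P(D)
       = 0.01631502 / 0.03767402
       = 0.4331


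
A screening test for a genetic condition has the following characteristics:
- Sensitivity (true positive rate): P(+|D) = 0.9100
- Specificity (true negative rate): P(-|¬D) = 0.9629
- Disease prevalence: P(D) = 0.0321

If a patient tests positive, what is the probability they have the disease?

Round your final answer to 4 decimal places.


Let D = has disease, + = positive test

Given:
- P(D) = 0.0321 (prevalence)
- P(+|D) = 0.9100 (sensitivity)
- P(-|¬D) = 0.9629 (specificity)
- P(+|¬D) = 0.0371 (false positive rate = 1 - specificity)

Step 1: Find P(+)
P(+) = P(+|D)P(D) + P(+|¬D)P(¬D)
     = 0.9100 × 0.0321 + 0.0371 × 0.9679
     = 0.02921100 + 0.03590909
     = 0.06512009

Step 2: Apply Bayes' theorem for P(D|+)
P(D|+) = P(+|D)P(D) / P(+)
       = 0.02921100 / 0.06512009
       = 0.4486


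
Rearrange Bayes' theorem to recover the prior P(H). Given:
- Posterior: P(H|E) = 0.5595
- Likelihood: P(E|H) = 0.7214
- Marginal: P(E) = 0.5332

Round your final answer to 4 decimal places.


From Bayes' theorem: P(H|E) = P(E|H) × P(H) / P(E)

Rearranging for P(H):
P(H) = P(H|E) × P(E) / P(E|H)
     = 0.5595 × 0.5332 / 0.7214
     = 0.29832540 / 0.7214
     = 0.4135


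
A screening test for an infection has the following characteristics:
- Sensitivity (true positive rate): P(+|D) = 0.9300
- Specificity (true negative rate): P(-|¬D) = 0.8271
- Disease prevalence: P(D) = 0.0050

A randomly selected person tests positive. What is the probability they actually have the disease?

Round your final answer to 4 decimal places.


Let D = has disease, + = positive test

Given:
- P(D) = 0.0050 (prevalence)
- P(+|D) = 0.9300 (sensitivity)
- P(-|¬D) = 0.8271 (specificity)
- P(+|¬D) = 0.1729 (false positive rate = 1 - specificity)

Step 1: Find P(+)
P(+) = P(+|D)P(D) + P(+|¬D)P(¬D)
     = 0.9300 × 0.0050 + 0.1729 × 0.9950
     = 0.00465000 + 0.17203550
     = 0.17668550

Step 2: Apply Bayes' theorem for P(D|+)
P(D|+) = P(+|D)P(D) / P(+)
       = 0.00465000 / 0.17668550
       = 0.0263


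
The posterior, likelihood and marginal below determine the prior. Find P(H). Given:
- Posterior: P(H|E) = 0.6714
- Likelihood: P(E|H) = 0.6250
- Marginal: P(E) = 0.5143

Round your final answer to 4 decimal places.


From Bayes' theorem: P(H|E) = P(E|H) × P(H) / P(E)

Rearranging for P(H):
P(H) = P(H|E) × P(E) / P(E|H)
     = 0.6714 × 0.5143 / 0.6250
     = 0.34530102 / 0.6250
     = 0.5525


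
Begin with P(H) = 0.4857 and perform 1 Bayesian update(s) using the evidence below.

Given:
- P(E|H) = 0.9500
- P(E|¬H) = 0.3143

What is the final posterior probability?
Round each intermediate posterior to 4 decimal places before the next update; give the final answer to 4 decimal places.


Sequential Bayesian updating:

Initial prior: P(H) = 0.4857

Update 1:
  P(E) = 0.9500 × 0.4857 + 0.3143 × 0.5143 = 0.46141500 + 0.16164449 = 0.62305949
  P(H|E) = 0.46141500 / 0.62305949 = 0.7406

Final posterior: 0.7406


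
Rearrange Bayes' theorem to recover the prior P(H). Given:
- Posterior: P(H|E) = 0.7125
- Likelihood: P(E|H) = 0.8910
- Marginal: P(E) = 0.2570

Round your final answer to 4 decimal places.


From Bayes' theorem: P(H|E) = P(E|H) × P(H) / P(E)

Rearranging for P(H):
P(H) = P(H|E) × P(E) / P(E|H)
     = 0.7125 × 0.2570 / 0.8910
     = 0.18311250 / 0.8910
     = 0.2055


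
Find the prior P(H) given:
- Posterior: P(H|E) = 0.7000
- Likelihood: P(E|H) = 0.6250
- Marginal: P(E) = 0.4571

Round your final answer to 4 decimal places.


From Bayes' theorem: P(H|E) = P(E|H) × P(H) / P(E)

Rearranging for P(H):
P(H) = P(H|E) × P(E) / P(E|H)
     = 0.7000 × 0.4571 / 0.6250
     = 0.31997000 / 0.6250
     = 0.5120


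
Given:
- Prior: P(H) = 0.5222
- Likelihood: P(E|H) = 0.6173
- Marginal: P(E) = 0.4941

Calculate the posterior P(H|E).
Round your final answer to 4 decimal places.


Using Bayes' theorem:

P(H|E) = P(E|H) × P(H) / P(E)
       = 0.6173 × 0.5222 / 0.4941
       = 0.32235406 / 0.4941
       = 0.6524

The evidence strengthens our belief in H.
Prior: 0.5222 → Posterior: 0.6524


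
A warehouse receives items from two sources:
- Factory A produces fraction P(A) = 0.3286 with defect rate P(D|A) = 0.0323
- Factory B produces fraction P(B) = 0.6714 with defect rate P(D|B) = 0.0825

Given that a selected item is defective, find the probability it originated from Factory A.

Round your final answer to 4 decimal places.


Let A = from Factory A, D = defective

Given:
- P(A) = 0.3286, P(B) = 0.6714
- P(D|A) = 0.0323, P(D|B) = 0.0825

Step 1: Find P(D)
P(D) = P(D|A)P(A) + P(D|B)P(B)
     = 0.0323 × 0.3286 + 0.0825 × 0.6714
     = 0.01061378 + 0.05539050
     = 0.06600428

Step 2: Apply Bayes' theorem
P(A|D) = P(D|A)P(A) / P(D)
       = 0.01061378 / 0.06600428
       = 0.1608


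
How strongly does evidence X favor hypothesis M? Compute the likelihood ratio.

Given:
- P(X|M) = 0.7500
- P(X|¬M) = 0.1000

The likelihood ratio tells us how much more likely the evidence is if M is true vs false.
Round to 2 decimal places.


Likelihood Ratio (LR) = P(X|M) / P(X|¬M)

LR = 0.7500 / 0.1000
   = 7.50

The evidence is 7.50 times more likely if M is true than if M is false.
Since LR > 1, the evidence supports M over ¬M.


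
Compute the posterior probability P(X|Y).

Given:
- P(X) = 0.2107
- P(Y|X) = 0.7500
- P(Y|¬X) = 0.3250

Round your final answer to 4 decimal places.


Bayes' theorem: P(X|Y) = P(Y|X) × P(X) / P(Y)

Step 1: Calculate P(Y) using law of total probability
P(Y) = P(Y|X)P(X) + P(Y|¬X)P(¬X)
     = 0.7500 × 0.2107 + 0.3250 × 0.7893
     = 0.15802500 + 0.25652250
     = 0.41454750

Step 2: Apply Bayes' theorem
P(X|Y) = P(Y|X) × P(X) / P(Y)
       = 0.15802500 / 0.41454750
       = 0.3812


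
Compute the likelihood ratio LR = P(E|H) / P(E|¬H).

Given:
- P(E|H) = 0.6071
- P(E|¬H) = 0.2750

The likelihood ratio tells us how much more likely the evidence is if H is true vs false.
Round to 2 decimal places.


Likelihood Ratio (LR) = P(E|H) / P(E|¬H)

LR = 0.6071 / 0.2750
   = 2.21

The evidence is 2.21 times more likely if H is true than if H is false.
Because LR exceeds 1, E is evidence for H.


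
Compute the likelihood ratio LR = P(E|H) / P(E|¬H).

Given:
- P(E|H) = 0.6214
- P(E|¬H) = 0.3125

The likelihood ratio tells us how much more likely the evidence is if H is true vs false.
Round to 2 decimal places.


Likelihood Ratio (LR) = P(E|H) / P(E|¬H)

LR = 0.6214 / 0.3125
   = 1.99

The evidence is 1.99 times more likely if H is true than if H is false.
Since LR > 1, the evidence supports H over ¬H.
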